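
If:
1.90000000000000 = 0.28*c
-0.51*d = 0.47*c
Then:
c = 6.79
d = -6.25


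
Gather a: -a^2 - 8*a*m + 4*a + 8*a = -a^2 + a*(12 - 8*m)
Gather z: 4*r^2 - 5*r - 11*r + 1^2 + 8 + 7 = 4*r^2 - 16*r + 16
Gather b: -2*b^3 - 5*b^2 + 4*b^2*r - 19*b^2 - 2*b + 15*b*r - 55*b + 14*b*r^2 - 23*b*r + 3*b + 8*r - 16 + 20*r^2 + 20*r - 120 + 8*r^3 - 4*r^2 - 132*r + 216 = -2*b^3 + b^2*(4*r - 24) + b*(14*r^2 - 8*r - 54) + 8*r^3 + 16*r^2 - 104*r + 80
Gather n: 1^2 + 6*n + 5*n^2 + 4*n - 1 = 5*n^2 + 10*n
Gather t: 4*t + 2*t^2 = 2*t^2 + 4*t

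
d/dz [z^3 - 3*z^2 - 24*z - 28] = 3*z^2 - 6*z - 24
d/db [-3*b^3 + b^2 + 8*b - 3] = -9*b^2 + 2*b + 8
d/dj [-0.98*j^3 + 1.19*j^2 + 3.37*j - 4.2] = -2.94*j^2 + 2.38*j + 3.37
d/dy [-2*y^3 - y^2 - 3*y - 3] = -6*y^2 - 2*y - 3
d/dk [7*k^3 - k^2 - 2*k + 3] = 21*k^2 - 2*k - 2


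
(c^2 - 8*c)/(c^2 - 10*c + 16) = c/(c - 2)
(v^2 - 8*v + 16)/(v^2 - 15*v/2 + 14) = 2*(v - 4)/(2*v - 7)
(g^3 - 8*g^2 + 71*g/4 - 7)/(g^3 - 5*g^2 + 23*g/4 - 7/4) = (g - 4)/(g - 1)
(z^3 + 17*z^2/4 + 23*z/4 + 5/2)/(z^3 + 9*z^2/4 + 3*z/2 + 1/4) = (4*z^2 + 13*z + 10)/(4*z^2 + 5*z + 1)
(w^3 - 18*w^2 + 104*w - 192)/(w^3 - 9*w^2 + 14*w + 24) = (w - 8)/(w + 1)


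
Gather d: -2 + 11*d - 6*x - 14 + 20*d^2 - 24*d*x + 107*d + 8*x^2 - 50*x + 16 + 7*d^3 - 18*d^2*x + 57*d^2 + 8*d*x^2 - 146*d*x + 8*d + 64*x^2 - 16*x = 7*d^3 + d^2*(77 - 18*x) + d*(8*x^2 - 170*x + 126) + 72*x^2 - 72*x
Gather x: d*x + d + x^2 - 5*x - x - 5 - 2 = d + x^2 + x*(d - 6) - 7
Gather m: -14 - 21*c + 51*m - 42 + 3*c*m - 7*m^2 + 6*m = -21*c - 7*m^2 + m*(3*c + 57) - 56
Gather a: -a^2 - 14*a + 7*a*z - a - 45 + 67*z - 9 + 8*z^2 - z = -a^2 + a*(7*z - 15) + 8*z^2 + 66*z - 54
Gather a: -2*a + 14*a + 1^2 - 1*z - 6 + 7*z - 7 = 12*a + 6*z - 12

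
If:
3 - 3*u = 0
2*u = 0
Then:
No Solution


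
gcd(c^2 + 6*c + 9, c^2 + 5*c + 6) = c + 3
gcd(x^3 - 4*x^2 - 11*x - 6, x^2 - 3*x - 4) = x + 1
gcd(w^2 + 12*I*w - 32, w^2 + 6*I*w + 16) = w + 8*I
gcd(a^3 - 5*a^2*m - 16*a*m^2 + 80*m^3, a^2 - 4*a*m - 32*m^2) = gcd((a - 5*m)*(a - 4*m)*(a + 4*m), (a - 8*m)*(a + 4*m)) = a + 4*m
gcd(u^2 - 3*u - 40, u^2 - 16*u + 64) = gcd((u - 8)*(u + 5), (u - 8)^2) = u - 8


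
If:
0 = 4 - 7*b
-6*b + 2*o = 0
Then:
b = 4/7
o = 12/7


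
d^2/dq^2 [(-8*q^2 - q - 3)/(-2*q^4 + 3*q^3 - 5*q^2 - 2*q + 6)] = 2*(96*q^8 - 120*q^7 + 64*q^6 - 405*q^5 + 1671*q^4 - 1273*q^3 + 999*q^2 + 18*q + 402)/(8*q^12 - 36*q^11 + 114*q^10 - 183*q^9 + 141*q^8 + 165*q^7 - 553*q^6 + 510*q^5 + 42*q^4 - 676*q^3 + 468*q^2 + 216*q - 216)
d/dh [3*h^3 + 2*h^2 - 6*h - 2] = 9*h^2 + 4*h - 6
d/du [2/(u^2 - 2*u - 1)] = 4*(1 - u)/(-u^2 + 2*u + 1)^2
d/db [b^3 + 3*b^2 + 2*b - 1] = 3*b^2 + 6*b + 2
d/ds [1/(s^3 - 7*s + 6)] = (7 - 3*s^2)/(s^3 - 7*s + 6)^2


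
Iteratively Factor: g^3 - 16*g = (g)*(g^2 - 16) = g*(g + 4)*(g - 4)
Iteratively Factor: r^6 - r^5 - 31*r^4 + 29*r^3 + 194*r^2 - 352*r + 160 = (r + 4)*(r^5 - 5*r^4 - 11*r^3 + 73*r^2 - 98*r + 40) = (r - 5)*(r + 4)*(r^4 - 11*r^2 + 18*r - 8) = (r - 5)*(r - 1)*(r + 4)*(r^3 + r^2 - 10*r + 8) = (r - 5)*(r - 2)*(r - 1)*(r + 4)*(r^2 + 3*r - 4) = (r - 5)*(r - 2)*(r - 1)^2*(r + 4)*(r + 4)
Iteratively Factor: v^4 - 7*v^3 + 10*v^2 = (v - 2)*(v^3 - 5*v^2) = v*(v - 2)*(v^2 - 5*v) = v*(v - 5)*(v - 2)*(v)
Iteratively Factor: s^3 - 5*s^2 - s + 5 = (s - 5)*(s^2 - 1) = (s - 5)*(s + 1)*(s - 1)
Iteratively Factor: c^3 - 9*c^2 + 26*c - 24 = (c - 3)*(c^2 - 6*c + 8) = (c - 3)*(c - 2)*(c - 4)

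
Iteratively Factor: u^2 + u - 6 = (u + 3)*(u - 2)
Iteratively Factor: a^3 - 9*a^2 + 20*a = (a)*(a^2 - 9*a + 20) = a*(a - 4)*(a - 5)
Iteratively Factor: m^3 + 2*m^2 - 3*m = (m)*(m^2 + 2*m - 3) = m*(m + 3)*(m - 1)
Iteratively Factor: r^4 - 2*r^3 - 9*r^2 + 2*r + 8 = (r + 1)*(r^3 - 3*r^2 - 6*r + 8) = (r - 1)*(r + 1)*(r^2 - 2*r - 8) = (r - 4)*(r - 1)*(r + 1)*(r + 2)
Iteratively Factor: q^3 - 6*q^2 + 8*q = (q)*(q^2 - 6*q + 8) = q*(q - 4)*(q - 2)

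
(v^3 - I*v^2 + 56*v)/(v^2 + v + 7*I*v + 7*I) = v*(v - 8*I)/(v + 1)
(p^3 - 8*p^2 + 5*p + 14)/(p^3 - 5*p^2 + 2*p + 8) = (p - 7)/(p - 4)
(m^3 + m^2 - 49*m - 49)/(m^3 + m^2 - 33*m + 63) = (m^2 - 6*m - 7)/(m^2 - 6*m + 9)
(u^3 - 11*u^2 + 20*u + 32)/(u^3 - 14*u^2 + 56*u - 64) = (u + 1)/(u - 2)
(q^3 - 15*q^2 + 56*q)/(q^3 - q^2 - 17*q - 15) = q*(-q^2 + 15*q - 56)/(-q^3 + q^2 + 17*q + 15)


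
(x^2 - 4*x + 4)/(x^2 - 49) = (x^2 - 4*x + 4)/(x^2 - 49)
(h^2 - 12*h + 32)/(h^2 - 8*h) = (h - 4)/h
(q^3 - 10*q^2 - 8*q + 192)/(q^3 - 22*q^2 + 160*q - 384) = (q + 4)/(q - 8)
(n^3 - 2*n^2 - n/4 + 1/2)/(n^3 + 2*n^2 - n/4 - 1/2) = (n - 2)/(n + 2)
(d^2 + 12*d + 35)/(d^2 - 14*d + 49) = (d^2 + 12*d + 35)/(d^2 - 14*d + 49)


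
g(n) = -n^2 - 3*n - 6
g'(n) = -2*n - 3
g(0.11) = -6.34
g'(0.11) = -3.22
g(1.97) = -15.79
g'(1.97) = -6.94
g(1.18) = -10.93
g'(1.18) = -5.36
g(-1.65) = -3.77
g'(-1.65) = 0.30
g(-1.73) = -3.80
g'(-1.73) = 0.46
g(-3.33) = -7.10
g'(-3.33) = 3.66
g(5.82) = -57.33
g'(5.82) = -14.64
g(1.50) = -12.75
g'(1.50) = -6.00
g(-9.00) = -60.00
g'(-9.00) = 15.00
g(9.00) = -114.00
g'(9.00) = -21.00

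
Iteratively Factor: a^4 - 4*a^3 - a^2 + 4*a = (a)*(a^3 - 4*a^2 - a + 4) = a*(a + 1)*(a^2 - 5*a + 4) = a*(a - 4)*(a + 1)*(a - 1)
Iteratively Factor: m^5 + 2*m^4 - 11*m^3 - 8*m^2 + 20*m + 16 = (m + 4)*(m^4 - 2*m^3 - 3*m^2 + 4*m + 4) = (m - 2)*(m + 4)*(m^3 - 3*m - 2) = (m - 2)^2*(m + 4)*(m^2 + 2*m + 1) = (m - 2)^2*(m + 1)*(m + 4)*(m + 1)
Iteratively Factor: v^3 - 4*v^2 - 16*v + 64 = (v - 4)*(v^2 - 16) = (v - 4)*(v + 4)*(v - 4)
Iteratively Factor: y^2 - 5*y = (y)*(y - 5)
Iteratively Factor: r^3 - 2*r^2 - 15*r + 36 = (r - 3)*(r^2 + r - 12) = (r - 3)^2*(r + 4)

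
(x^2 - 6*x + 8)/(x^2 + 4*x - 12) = (x - 4)/(x + 6)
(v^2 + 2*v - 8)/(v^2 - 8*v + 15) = (v^2 + 2*v - 8)/(v^2 - 8*v + 15)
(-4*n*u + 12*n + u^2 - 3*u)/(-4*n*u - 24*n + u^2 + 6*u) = (u - 3)/(u + 6)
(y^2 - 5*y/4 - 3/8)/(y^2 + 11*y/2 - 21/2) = (y + 1/4)/(y + 7)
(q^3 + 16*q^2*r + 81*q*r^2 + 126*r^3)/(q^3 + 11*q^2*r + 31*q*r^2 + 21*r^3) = (q + 6*r)/(q + r)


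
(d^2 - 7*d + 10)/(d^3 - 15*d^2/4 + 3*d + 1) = 4*(d - 5)/(4*d^2 - 7*d - 2)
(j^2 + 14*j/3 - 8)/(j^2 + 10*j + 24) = (j - 4/3)/(j + 4)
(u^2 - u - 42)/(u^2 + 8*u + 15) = (u^2 - u - 42)/(u^2 + 8*u + 15)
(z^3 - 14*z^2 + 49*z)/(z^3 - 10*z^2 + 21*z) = (z - 7)/(z - 3)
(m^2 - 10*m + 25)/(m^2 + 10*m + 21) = (m^2 - 10*m + 25)/(m^2 + 10*m + 21)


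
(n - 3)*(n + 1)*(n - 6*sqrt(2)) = n^3 - 6*sqrt(2)*n^2 - 2*n^2 - 3*n + 12*sqrt(2)*n + 18*sqrt(2)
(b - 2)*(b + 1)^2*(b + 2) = b^4 + 2*b^3 - 3*b^2 - 8*b - 4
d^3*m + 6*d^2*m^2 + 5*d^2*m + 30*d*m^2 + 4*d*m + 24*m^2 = (d + 4)*(d + 6*m)*(d*m + m)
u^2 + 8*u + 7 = (u + 1)*(u + 7)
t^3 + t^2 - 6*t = t*(t - 2)*(t + 3)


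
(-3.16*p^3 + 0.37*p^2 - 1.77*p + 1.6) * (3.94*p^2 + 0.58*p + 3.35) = -12.4504*p^5 - 0.375*p^4 - 17.3452*p^3 + 6.5169*p^2 - 5.0015*p + 5.36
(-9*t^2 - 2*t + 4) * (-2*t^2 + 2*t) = 18*t^4 - 14*t^3 - 12*t^2 + 8*t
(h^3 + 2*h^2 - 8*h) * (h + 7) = h^4 + 9*h^3 + 6*h^2 - 56*h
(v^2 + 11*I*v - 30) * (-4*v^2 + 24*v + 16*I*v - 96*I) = -4*v^4 + 24*v^3 - 28*I*v^3 - 56*v^2 + 168*I*v^2 + 336*v - 480*I*v + 2880*I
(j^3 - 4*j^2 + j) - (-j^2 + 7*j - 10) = j^3 - 3*j^2 - 6*j + 10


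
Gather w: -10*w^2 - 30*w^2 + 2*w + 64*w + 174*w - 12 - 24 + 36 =-40*w^2 + 240*w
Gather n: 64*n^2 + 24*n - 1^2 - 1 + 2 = 64*n^2 + 24*n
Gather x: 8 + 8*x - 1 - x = 7*x + 7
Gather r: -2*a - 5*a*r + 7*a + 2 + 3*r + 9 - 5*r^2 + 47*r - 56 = 5*a - 5*r^2 + r*(50 - 5*a) - 45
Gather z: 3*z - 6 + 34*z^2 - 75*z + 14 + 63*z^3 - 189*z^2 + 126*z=63*z^3 - 155*z^2 + 54*z + 8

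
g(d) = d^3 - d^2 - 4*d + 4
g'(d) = 3*d^2 - 2*d - 4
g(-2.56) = -9.09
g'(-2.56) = 20.78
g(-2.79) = -14.34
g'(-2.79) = 24.93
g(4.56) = 59.79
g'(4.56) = 49.26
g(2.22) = 1.13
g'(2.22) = 6.35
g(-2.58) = -9.51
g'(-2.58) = 21.13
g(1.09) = -0.25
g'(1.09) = -2.62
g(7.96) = 413.16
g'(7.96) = 170.16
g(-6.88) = -341.48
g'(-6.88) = 151.76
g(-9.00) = -770.00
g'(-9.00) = 257.00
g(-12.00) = -1820.00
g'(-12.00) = 452.00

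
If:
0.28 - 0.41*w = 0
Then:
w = 0.68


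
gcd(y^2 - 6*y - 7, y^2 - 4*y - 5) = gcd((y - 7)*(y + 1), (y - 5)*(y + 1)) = y + 1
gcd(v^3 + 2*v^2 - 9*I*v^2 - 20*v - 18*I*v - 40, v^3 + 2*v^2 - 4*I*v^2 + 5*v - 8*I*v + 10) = v^2 + v*(2 - 5*I) - 10*I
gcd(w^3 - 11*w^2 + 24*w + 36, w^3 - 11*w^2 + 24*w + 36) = w^3 - 11*w^2 + 24*w + 36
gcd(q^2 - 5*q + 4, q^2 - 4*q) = q - 4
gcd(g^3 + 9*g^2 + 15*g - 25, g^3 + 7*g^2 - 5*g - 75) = g^2 + 10*g + 25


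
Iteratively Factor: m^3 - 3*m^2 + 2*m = (m)*(m^2 - 3*m + 2) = m*(m - 2)*(m - 1)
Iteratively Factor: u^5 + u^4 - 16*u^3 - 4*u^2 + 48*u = (u)*(u^4 + u^3 - 16*u^2 - 4*u + 48) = u*(u + 4)*(u^3 - 3*u^2 - 4*u + 12) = u*(u + 2)*(u + 4)*(u^2 - 5*u + 6) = u*(u - 3)*(u + 2)*(u + 4)*(u - 2)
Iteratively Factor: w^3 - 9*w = (w + 3)*(w^2 - 3*w) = w*(w + 3)*(w - 3)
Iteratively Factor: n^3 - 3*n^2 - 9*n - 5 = (n + 1)*(n^2 - 4*n - 5) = (n - 5)*(n + 1)*(n + 1)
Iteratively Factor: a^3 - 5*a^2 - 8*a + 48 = (a + 3)*(a^2 - 8*a + 16) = (a - 4)*(a + 3)*(a - 4)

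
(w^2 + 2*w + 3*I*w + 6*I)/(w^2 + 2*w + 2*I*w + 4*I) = (w + 3*I)/(w + 2*I)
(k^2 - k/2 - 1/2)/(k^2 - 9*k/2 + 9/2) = (2*k^2 - k - 1)/(2*k^2 - 9*k + 9)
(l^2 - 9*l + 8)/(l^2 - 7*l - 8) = (l - 1)/(l + 1)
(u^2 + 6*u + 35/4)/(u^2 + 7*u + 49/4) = (2*u + 5)/(2*u + 7)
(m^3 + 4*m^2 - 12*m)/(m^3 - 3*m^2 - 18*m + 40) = m*(m + 6)/(m^2 - m - 20)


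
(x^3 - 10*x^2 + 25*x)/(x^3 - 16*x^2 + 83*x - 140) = x*(x - 5)/(x^2 - 11*x + 28)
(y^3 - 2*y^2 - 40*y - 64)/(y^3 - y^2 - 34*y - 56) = (y - 8)/(y - 7)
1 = 1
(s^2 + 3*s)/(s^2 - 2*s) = (s + 3)/(s - 2)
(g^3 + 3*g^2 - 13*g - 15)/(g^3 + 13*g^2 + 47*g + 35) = (g - 3)/(g + 7)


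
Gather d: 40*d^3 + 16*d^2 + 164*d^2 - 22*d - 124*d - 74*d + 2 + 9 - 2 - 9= 40*d^3 + 180*d^2 - 220*d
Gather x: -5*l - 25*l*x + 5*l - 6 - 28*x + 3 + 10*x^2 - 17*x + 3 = 10*x^2 + x*(-25*l - 45)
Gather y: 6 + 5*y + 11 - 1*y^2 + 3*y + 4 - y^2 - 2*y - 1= -2*y^2 + 6*y + 20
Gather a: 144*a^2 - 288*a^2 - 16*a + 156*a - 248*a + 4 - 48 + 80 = -144*a^2 - 108*a + 36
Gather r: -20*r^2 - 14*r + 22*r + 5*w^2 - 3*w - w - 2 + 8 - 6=-20*r^2 + 8*r + 5*w^2 - 4*w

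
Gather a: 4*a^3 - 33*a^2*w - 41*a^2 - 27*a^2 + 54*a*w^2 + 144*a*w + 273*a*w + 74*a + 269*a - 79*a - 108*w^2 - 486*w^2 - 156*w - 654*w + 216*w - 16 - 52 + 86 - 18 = 4*a^3 + a^2*(-33*w - 68) + a*(54*w^2 + 417*w + 264) - 594*w^2 - 594*w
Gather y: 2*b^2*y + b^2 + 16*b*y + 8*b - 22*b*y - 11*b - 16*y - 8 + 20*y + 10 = b^2 - 3*b + y*(2*b^2 - 6*b + 4) + 2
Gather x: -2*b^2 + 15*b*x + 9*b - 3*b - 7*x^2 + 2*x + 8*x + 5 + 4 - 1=-2*b^2 + 6*b - 7*x^2 + x*(15*b + 10) + 8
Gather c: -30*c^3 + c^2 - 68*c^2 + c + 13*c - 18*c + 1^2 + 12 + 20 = -30*c^3 - 67*c^2 - 4*c + 33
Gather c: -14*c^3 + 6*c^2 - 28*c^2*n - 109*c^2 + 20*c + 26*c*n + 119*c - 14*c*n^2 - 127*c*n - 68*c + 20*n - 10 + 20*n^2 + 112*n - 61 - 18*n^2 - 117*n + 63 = -14*c^3 + c^2*(-28*n - 103) + c*(-14*n^2 - 101*n + 71) + 2*n^2 + 15*n - 8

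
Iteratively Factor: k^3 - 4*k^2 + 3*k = (k - 1)*(k^2 - 3*k) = k*(k - 1)*(k - 3)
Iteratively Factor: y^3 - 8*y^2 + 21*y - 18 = (y - 2)*(y^2 - 6*y + 9) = (y - 3)*(y - 2)*(y - 3)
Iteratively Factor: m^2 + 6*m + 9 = (m + 3)*(m + 3)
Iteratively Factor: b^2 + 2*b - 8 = (b + 4)*(b - 2)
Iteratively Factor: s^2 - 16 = (s + 4)*(s - 4)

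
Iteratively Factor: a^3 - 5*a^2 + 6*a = (a - 2)*(a^2 - 3*a) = (a - 3)*(a - 2)*(a)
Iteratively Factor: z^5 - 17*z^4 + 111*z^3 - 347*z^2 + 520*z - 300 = (z - 2)*(z^4 - 15*z^3 + 81*z^2 - 185*z + 150) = (z - 3)*(z - 2)*(z^3 - 12*z^2 + 45*z - 50) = (z - 3)*(z - 2)^2*(z^2 - 10*z + 25) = (z - 5)*(z - 3)*(z - 2)^2*(z - 5)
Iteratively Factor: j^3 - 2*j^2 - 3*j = (j)*(j^2 - 2*j - 3) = j*(j + 1)*(j - 3)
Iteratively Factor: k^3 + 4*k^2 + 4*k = (k)*(k^2 + 4*k + 4) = k*(k + 2)*(k + 2)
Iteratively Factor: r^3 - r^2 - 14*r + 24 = (r - 3)*(r^2 + 2*r - 8) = (r - 3)*(r - 2)*(r + 4)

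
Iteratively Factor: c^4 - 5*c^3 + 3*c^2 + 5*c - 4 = (c - 1)*(c^3 - 4*c^2 - c + 4) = (c - 1)*(c + 1)*(c^2 - 5*c + 4) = (c - 1)^2*(c + 1)*(c - 4)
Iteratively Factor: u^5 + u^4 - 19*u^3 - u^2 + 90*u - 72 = (u - 1)*(u^4 + 2*u^3 - 17*u^2 - 18*u + 72) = (u - 2)*(u - 1)*(u^3 + 4*u^2 - 9*u - 36) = (u - 2)*(u - 1)*(u + 4)*(u^2 - 9) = (u - 2)*(u - 1)*(u + 3)*(u + 4)*(u - 3)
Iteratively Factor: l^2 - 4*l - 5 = (l - 5)*(l + 1)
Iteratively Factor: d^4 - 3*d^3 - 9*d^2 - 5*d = (d + 1)*(d^3 - 4*d^2 - 5*d) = (d + 1)^2*(d^2 - 5*d) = (d - 5)*(d + 1)^2*(d)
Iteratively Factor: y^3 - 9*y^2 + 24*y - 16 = (y - 4)*(y^2 - 5*y + 4) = (y - 4)^2*(y - 1)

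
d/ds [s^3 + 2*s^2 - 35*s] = 3*s^2 + 4*s - 35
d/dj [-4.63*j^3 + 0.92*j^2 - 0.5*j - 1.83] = -13.89*j^2 + 1.84*j - 0.5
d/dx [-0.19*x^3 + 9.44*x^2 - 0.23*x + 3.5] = -0.57*x^2 + 18.88*x - 0.23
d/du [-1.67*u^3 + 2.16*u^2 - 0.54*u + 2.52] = -5.01*u^2 + 4.32*u - 0.54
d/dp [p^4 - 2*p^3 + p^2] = 2*p*(2*p^2 - 3*p + 1)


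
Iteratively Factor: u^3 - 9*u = (u - 3)*(u^2 + 3*u) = u*(u - 3)*(u + 3)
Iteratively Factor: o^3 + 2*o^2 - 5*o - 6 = (o + 1)*(o^2 + o - 6) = (o - 2)*(o + 1)*(o + 3)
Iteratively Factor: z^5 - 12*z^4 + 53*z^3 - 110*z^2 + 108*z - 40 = (z - 2)*(z^4 - 10*z^3 + 33*z^2 - 44*z + 20) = (z - 2)^2*(z^3 - 8*z^2 + 17*z - 10) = (z - 5)*(z - 2)^2*(z^2 - 3*z + 2) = (z - 5)*(z - 2)^2*(z - 1)*(z - 2)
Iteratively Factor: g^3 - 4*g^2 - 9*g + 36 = (g - 4)*(g^2 - 9) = (g - 4)*(g - 3)*(g + 3)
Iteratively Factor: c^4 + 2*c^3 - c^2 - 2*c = (c + 2)*(c^3 - c) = (c - 1)*(c + 2)*(c^2 + c) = c*(c - 1)*(c + 2)*(c + 1)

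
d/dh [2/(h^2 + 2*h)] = 4*(-h - 1)/(h^2*(h + 2)^2)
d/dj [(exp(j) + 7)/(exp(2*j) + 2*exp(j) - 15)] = (-2*(exp(j) + 1)*(exp(j) + 7) + exp(2*j) + 2*exp(j) - 15)*exp(j)/(exp(2*j) + 2*exp(j) - 15)^2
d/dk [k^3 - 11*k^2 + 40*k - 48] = 3*k^2 - 22*k + 40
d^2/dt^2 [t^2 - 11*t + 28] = 2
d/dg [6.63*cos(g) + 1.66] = -6.63*sin(g)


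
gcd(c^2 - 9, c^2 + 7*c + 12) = c + 3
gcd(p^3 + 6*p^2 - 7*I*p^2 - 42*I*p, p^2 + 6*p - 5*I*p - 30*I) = p + 6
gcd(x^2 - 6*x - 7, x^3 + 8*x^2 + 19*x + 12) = x + 1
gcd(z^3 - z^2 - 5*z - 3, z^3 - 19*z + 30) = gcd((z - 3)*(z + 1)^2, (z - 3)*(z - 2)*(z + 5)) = z - 3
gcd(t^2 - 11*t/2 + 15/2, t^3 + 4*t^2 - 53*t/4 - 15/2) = t - 5/2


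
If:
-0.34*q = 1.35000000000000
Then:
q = -3.97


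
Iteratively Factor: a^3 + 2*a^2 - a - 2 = (a + 2)*(a^2 - 1) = (a + 1)*(a + 2)*(a - 1)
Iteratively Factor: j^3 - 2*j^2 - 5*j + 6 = (j - 1)*(j^2 - j - 6) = (j - 3)*(j - 1)*(j + 2)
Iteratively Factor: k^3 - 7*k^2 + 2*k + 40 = (k - 5)*(k^2 - 2*k - 8) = (k - 5)*(k + 2)*(k - 4)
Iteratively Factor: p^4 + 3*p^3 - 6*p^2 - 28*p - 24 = (p + 2)*(p^3 + p^2 - 8*p - 12) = (p - 3)*(p + 2)*(p^2 + 4*p + 4) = (p - 3)*(p + 2)^2*(p + 2)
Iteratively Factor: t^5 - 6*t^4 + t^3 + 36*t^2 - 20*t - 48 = (t - 2)*(t^4 - 4*t^3 - 7*t^2 + 22*t + 24) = (t - 2)*(t + 1)*(t^3 - 5*t^2 - 2*t + 24) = (t - 3)*(t - 2)*(t + 1)*(t^2 - 2*t - 8) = (t - 4)*(t - 3)*(t - 2)*(t + 1)*(t + 2)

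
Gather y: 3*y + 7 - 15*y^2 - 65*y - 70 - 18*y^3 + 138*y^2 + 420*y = -18*y^3 + 123*y^2 + 358*y - 63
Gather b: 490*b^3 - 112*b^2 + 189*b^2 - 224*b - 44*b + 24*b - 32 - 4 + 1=490*b^3 + 77*b^2 - 244*b - 35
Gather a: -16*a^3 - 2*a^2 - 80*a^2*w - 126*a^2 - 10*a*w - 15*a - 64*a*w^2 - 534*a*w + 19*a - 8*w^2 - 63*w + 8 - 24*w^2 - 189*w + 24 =-16*a^3 + a^2*(-80*w - 128) + a*(-64*w^2 - 544*w + 4) - 32*w^2 - 252*w + 32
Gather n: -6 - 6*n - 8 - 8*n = -14*n - 14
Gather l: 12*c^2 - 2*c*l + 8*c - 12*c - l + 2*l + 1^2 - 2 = 12*c^2 - 4*c + l*(1 - 2*c) - 1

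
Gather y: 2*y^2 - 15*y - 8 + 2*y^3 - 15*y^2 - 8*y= 2*y^3 - 13*y^2 - 23*y - 8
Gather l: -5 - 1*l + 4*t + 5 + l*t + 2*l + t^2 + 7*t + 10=l*(t + 1) + t^2 + 11*t + 10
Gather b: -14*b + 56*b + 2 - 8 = 42*b - 6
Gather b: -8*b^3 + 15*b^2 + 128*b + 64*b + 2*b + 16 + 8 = -8*b^3 + 15*b^2 + 194*b + 24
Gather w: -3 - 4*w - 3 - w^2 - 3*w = -w^2 - 7*w - 6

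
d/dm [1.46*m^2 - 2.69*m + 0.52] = 2.92*m - 2.69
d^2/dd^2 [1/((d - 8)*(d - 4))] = 2*((d - 8)^2 + (d - 8)*(d - 4) + (d - 4)^2)/((d - 8)^3*(d - 4)^3)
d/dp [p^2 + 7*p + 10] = 2*p + 7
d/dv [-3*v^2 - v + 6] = -6*v - 1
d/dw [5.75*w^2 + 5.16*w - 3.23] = 11.5*w + 5.16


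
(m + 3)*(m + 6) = m^2 + 9*m + 18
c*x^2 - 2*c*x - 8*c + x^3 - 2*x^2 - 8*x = (c + x)*(x - 4)*(x + 2)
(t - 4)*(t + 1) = t^2 - 3*t - 4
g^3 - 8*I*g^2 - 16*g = g*(g - 4*I)^2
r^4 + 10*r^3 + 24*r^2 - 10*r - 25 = (r - 1)*(r + 1)*(r + 5)^2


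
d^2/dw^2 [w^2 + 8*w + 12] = 2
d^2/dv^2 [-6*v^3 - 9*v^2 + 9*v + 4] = -36*v - 18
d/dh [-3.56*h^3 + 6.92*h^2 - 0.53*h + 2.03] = -10.68*h^2 + 13.84*h - 0.53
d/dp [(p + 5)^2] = 2*p + 10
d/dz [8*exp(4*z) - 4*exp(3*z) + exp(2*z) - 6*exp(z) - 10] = 2*(16*exp(3*z) - 6*exp(2*z) + exp(z) - 3)*exp(z)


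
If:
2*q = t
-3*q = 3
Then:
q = -1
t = -2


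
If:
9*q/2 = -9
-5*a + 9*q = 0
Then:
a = -18/5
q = -2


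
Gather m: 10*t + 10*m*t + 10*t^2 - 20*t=10*m*t + 10*t^2 - 10*t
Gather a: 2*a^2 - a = 2*a^2 - a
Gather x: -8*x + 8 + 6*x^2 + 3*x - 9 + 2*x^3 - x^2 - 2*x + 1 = 2*x^3 + 5*x^2 - 7*x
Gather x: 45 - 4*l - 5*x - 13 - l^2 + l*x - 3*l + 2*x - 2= -l^2 - 7*l + x*(l - 3) + 30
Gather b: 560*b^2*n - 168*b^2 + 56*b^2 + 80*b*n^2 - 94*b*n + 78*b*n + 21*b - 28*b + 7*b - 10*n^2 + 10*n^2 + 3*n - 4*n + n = b^2*(560*n - 112) + b*(80*n^2 - 16*n)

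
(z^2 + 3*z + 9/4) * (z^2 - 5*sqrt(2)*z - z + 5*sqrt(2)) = z^4 - 5*sqrt(2)*z^3 + 2*z^3 - 10*sqrt(2)*z^2 - 3*z^2/4 - 9*z/4 + 15*sqrt(2)*z/4 + 45*sqrt(2)/4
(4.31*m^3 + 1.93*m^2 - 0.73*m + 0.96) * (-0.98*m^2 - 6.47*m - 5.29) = -4.2238*m^5 - 29.7771*m^4 - 34.5716*m^3 - 6.4274*m^2 - 2.3495*m - 5.0784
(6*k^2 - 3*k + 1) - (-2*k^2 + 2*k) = 8*k^2 - 5*k + 1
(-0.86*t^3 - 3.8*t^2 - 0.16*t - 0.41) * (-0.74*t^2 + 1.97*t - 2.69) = 0.6364*t^5 + 1.1178*t^4 - 5.0542*t^3 + 10.2102*t^2 - 0.3773*t + 1.1029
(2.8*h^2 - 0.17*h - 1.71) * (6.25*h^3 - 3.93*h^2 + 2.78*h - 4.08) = 17.5*h^5 - 12.0665*h^4 - 2.2354*h^3 - 5.1763*h^2 - 4.0602*h + 6.9768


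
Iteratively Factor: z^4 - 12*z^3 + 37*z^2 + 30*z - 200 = (z - 4)*(z^3 - 8*z^2 + 5*z + 50) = (z - 5)*(z - 4)*(z^2 - 3*z - 10) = (z - 5)*(z - 4)*(z + 2)*(z - 5)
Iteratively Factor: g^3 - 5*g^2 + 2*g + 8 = (g - 2)*(g^2 - 3*g - 4) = (g - 4)*(g - 2)*(g + 1)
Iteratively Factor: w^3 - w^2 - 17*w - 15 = (w + 3)*(w^2 - 4*w - 5) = (w + 1)*(w + 3)*(w - 5)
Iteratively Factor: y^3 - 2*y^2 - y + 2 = (y - 1)*(y^2 - y - 2) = (y - 1)*(y + 1)*(y - 2)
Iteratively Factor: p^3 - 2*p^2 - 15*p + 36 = (p + 4)*(p^2 - 6*p + 9) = (p - 3)*(p + 4)*(p - 3)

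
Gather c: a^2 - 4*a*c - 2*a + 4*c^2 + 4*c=a^2 - 2*a + 4*c^2 + c*(4 - 4*a)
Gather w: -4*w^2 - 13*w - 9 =-4*w^2 - 13*w - 9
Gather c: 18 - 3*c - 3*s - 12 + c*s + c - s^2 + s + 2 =c*(s - 2) - s^2 - 2*s + 8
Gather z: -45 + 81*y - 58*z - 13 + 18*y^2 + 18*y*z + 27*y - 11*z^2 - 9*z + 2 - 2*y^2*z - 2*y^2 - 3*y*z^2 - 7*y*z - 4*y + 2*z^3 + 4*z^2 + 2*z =16*y^2 + 104*y + 2*z^3 + z^2*(-3*y - 7) + z*(-2*y^2 + 11*y - 65) - 56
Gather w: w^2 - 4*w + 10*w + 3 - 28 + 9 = w^2 + 6*w - 16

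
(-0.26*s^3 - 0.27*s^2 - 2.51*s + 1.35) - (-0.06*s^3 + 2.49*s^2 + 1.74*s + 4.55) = -0.2*s^3 - 2.76*s^2 - 4.25*s - 3.2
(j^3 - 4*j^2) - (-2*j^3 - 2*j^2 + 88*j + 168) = 3*j^3 - 2*j^2 - 88*j - 168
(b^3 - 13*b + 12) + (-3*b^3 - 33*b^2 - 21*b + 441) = -2*b^3 - 33*b^2 - 34*b + 453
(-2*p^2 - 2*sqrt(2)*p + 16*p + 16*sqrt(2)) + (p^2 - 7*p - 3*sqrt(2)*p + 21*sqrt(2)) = -p^2 - 5*sqrt(2)*p + 9*p + 37*sqrt(2)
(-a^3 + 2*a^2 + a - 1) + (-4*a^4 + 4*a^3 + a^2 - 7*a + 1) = -4*a^4 + 3*a^3 + 3*a^2 - 6*a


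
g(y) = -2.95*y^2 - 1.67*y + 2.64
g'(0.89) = -6.92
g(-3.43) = -26.34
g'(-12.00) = 69.13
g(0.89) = -1.18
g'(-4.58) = 25.35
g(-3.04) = -19.55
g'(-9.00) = 51.43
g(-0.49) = 2.75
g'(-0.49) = 1.22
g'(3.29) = -21.08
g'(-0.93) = 3.82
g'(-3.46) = 18.74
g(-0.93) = 1.64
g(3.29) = -34.79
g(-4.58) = -51.59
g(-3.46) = -26.90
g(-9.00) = -221.28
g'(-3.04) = 16.27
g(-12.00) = -402.12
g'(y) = -5.9*y - 1.67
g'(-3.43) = 18.57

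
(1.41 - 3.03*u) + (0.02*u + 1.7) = 3.11 - 3.01*u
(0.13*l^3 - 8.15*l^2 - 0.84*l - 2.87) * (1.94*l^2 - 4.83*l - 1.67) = 0.2522*l^5 - 16.4389*l^4 + 37.5178*l^3 + 12.0999*l^2 + 15.2649*l + 4.7929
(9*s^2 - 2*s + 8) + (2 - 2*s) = 9*s^2 - 4*s + 10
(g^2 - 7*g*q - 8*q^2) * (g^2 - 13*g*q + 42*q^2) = g^4 - 20*g^3*q + 125*g^2*q^2 - 190*g*q^3 - 336*q^4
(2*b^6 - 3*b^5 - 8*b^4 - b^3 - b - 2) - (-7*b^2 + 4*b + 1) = 2*b^6 - 3*b^5 - 8*b^4 - b^3 + 7*b^2 - 5*b - 3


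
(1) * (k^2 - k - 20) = k^2 - k - 20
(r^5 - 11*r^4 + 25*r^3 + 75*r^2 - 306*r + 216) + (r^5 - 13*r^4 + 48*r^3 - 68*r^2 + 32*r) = 2*r^5 - 24*r^4 + 73*r^3 + 7*r^2 - 274*r + 216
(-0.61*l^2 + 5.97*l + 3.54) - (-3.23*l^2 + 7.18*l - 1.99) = 2.62*l^2 - 1.21*l + 5.53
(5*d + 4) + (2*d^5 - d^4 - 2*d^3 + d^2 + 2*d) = 2*d^5 - d^4 - 2*d^3 + d^2 + 7*d + 4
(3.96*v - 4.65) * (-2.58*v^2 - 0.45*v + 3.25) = -10.2168*v^3 + 10.215*v^2 + 14.9625*v - 15.1125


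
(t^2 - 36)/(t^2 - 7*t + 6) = (t + 6)/(t - 1)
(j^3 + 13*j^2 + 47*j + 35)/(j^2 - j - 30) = (j^2 + 8*j + 7)/(j - 6)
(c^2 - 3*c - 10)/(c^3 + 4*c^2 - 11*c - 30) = (c - 5)/(c^2 + 2*c - 15)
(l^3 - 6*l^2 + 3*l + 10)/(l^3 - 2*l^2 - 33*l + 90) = (l^2 - l - 2)/(l^2 + 3*l - 18)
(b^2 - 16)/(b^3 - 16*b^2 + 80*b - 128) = (b + 4)/(b^2 - 12*b + 32)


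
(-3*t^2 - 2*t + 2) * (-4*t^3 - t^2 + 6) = 12*t^5 + 11*t^4 - 6*t^3 - 20*t^2 - 12*t + 12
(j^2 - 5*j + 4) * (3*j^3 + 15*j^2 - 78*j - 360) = 3*j^5 - 141*j^3 + 90*j^2 + 1488*j - 1440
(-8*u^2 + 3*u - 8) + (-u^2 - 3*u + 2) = -9*u^2 - 6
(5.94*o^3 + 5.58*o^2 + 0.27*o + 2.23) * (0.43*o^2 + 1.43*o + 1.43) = 2.5542*o^5 + 10.8936*o^4 + 16.5897*o^3 + 9.3244*o^2 + 3.575*o + 3.1889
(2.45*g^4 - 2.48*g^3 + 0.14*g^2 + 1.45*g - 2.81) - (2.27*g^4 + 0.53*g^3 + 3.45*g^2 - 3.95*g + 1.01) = 0.18*g^4 - 3.01*g^3 - 3.31*g^2 + 5.4*g - 3.82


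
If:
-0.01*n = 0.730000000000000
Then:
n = -73.00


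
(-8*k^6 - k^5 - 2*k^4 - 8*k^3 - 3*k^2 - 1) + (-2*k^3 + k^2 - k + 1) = -8*k^6 - k^5 - 2*k^4 - 10*k^3 - 2*k^2 - k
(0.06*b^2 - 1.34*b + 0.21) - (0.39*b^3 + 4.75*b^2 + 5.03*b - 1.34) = -0.39*b^3 - 4.69*b^2 - 6.37*b + 1.55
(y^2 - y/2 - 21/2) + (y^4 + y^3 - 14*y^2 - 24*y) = y^4 + y^3 - 13*y^2 - 49*y/2 - 21/2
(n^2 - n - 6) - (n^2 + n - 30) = 24 - 2*n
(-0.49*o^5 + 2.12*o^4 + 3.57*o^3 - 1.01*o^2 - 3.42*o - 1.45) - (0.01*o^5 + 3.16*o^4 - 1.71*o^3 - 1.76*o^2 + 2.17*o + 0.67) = -0.5*o^5 - 1.04*o^4 + 5.28*o^3 + 0.75*o^2 - 5.59*o - 2.12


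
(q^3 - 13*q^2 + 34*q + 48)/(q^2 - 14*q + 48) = q + 1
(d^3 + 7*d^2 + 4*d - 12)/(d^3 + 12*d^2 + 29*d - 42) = (d + 2)/(d + 7)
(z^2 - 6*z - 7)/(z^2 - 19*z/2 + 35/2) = 2*(z + 1)/(2*z - 5)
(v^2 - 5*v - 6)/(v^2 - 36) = (v + 1)/(v + 6)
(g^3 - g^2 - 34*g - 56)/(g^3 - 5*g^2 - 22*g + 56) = (g + 2)/(g - 2)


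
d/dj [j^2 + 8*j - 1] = 2*j + 8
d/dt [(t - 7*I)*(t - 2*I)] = 2*t - 9*I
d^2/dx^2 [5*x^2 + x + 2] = 10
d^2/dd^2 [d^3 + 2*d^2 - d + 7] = 6*d + 4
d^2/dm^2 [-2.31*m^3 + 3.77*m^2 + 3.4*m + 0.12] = 7.54 - 13.86*m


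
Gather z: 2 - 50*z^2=2 - 50*z^2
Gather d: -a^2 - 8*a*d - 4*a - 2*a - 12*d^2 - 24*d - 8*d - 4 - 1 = -a^2 - 6*a - 12*d^2 + d*(-8*a - 32) - 5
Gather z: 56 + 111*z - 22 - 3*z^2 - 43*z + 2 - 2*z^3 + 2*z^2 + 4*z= -2*z^3 - z^2 + 72*z + 36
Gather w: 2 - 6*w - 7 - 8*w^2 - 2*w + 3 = -8*w^2 - 8*w - 2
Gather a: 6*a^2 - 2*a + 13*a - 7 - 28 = 6*a^2 + 11*a - 35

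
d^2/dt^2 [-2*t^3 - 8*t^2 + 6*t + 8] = -12*t - 16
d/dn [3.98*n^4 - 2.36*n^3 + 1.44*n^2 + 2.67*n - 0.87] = 15.92*n^3 - 7.08*n^2 + 2.88*n + 2.67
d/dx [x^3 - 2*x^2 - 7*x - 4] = 3*x^2 - 4*x - 7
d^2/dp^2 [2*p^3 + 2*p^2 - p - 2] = 12*p + 4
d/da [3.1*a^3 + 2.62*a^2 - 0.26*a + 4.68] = 9.3*a^2 + 5.24*a - 0.26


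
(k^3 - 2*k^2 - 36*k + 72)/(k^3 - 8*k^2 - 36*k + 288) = (k - 2)/(k - 8)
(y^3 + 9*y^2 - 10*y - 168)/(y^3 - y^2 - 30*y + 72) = (y + 7)/(y - 3)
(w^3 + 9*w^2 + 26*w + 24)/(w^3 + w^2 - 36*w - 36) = (w^3 + 9*w^2 + 26*w + 24)/(w^3 + w^2 - 36*w - 36)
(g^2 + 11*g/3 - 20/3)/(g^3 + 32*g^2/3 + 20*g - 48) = (g + 5)/(g^2 + 12*g + 36)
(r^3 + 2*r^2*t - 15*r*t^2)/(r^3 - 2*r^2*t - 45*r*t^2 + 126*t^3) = r*(r + 5*t)/(r^2 + r*t - 42*t^2)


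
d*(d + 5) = d^2 + 5*d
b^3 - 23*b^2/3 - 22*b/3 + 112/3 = (b - 8)*(b - 2)*(b + 7/3)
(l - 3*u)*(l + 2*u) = l^2 - l*u - 6*u^2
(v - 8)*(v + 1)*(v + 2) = v^3 - 5*v^2 - 22*v - 16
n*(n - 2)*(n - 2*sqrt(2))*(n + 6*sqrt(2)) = n^4 - 2*n^3 + 4*sqrt(2)*n^3 - 24*n^2 - 8*sqrt(2)*n^2 + 48*n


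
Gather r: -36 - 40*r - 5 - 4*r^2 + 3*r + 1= -4*r^2 - 37*r - 40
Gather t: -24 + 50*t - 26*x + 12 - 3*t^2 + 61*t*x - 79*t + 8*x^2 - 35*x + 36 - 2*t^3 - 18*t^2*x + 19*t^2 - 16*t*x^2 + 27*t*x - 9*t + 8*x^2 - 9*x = -2*t^3 + t^2*(16 - 18*x) + t*(-16*x^2 + 88*x - 38) + 16*x^2 - 70*x + 24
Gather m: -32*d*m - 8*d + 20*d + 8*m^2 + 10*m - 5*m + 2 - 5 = 12*d + 8*m^2 + m*(5 - 32*d) - 3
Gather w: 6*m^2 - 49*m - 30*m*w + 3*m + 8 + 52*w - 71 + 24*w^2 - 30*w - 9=6*m^2 - 46*m + 24*w^2 + w*(22 - 30*m) - 72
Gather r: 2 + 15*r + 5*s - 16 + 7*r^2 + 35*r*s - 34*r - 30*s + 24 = 7*r^2 + r*(35*s - 19) - 25*s + 10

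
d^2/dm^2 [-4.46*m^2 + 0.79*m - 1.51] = -8.92000000000000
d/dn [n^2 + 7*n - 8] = 2*n + 7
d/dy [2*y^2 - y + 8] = 4*y - 1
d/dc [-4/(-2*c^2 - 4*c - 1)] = 16*(-c - 1)/(2*c^2 + 4*c + 1)^2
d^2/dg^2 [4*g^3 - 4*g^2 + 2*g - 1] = 24*g - 8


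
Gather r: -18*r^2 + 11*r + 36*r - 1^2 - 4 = -18*r^2 + 47*r - 5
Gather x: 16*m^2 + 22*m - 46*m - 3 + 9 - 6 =16*m^2 - 24*m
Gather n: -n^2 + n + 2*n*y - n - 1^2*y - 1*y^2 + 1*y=-n^2 + 2*n*y - y^2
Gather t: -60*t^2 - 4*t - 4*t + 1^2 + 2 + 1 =-60*t^2 - 8*t + 4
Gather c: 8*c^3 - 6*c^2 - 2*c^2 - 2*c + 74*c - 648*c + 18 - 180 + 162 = 8*c^3 - 8*c^2 - 576*c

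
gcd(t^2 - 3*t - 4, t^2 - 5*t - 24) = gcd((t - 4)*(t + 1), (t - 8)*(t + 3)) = 1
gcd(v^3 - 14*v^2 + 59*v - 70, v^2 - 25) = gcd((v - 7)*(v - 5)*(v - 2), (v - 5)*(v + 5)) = v - 5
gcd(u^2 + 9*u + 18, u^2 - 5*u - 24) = u + 3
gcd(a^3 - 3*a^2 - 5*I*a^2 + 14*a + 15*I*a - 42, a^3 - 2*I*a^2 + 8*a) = a + 2*I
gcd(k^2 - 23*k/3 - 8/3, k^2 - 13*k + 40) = k - 8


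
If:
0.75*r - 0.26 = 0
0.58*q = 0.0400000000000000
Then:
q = 0.07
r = 0.35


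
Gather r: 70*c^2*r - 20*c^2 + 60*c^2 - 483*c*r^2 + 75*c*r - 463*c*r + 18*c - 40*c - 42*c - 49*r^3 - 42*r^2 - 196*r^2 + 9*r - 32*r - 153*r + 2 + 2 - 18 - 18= 40*c^2 - 64*c - 49*r^3 + r^2*(-483*c - 238) + r*(70*c^2 - 388*c - 176) - 32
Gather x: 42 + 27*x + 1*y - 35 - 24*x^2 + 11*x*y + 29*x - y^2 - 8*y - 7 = -24*x^2 + x*(11*y + 56) - y^2 - 7*y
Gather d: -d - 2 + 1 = -d - 1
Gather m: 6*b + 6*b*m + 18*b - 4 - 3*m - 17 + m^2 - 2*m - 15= 24*b + m^2 + m*(6*b - 5) - 36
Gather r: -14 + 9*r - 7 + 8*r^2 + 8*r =8*r^2 + 17*r - 21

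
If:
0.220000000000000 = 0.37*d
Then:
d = 0.59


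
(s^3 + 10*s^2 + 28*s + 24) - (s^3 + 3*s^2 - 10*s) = 7*s^2 + 38*s + 24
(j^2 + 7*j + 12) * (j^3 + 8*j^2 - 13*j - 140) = j^5 + 15*j^4 + 55*j^3 - 135*j^2 - 1136*j - 1680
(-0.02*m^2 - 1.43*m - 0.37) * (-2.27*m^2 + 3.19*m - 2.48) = 0.0454*m^4 + 3.1823*m^3 - 3.6722*m^2 + 2.3661*m + 0.9176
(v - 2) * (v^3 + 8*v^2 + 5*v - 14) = v^4 + 6*v^3 - 11*v^2 - 24*v + 28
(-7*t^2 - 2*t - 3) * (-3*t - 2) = 21*t^3 + 20*t^2 + 13*t + 6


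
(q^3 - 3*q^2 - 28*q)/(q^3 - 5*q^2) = (q^2 - 3*q - 28)/(q*(q - 5))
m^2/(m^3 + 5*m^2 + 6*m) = m/(m^2 + 5*m + 6)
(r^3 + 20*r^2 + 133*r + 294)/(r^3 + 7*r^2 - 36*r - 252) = (r + 7)/(r - 6)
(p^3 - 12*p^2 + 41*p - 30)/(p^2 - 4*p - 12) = (p^2 - 6*p + 5)/(p + 2)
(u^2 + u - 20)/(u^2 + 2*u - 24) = (u + 5)/(u + 6)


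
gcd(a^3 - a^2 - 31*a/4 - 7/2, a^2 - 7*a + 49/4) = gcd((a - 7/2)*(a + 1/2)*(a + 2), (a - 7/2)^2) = a - 7/2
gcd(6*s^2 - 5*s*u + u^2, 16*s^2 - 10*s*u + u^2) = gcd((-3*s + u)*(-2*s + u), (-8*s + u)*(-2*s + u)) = 2*s - u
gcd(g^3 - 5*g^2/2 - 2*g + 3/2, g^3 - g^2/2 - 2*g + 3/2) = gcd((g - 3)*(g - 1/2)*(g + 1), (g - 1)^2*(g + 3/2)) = 1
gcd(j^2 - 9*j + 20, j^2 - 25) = j - 5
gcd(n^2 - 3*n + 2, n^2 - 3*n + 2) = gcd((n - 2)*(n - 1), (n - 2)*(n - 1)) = n^2 - 3*n + 2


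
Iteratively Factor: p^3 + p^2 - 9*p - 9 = (p + 1)*(p^2 - 9) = (p + 1)*(p + 3)*(p - 3)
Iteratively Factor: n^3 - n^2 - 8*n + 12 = (n + 3)*(n^2 - 4*n + 4) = (n - 2)*(n + 3)*(n - 2)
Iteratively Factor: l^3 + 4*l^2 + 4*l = (l)*(l^2 + 4*l + 4) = l*(l + 2)*(l + 2)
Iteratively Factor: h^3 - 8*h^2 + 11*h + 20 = (h - 4)*(h^2 - 4*h - 5) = (h - 4)*(h + 1)*(h - 5)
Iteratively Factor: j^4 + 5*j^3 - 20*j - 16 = (j + 1)*(j^3 + 4*j^2 - 4*j - 16) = (j + 1)*(j + 4)*(j^2 - 4) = (j + 1)*(j + 2)*(j + 4)*(j - 2)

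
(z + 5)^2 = z^2 + 10*z + 25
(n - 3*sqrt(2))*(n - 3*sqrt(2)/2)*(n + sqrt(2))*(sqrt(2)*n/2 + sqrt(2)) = sqrt(2)*n^4/2 - 7*n^3/2 + sqrt(2)*n^3 - 7*n^2 + 9*n + 18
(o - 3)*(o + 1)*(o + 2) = o^3 - 7*o - 6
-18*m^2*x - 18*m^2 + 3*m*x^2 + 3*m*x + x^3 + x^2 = (-3*m + x)*(6*m + x)*(x + 1)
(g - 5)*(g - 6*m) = g^2 - 6*g*m - 5*g + 30*m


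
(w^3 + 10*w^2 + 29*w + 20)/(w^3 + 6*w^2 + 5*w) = (w + 4)/w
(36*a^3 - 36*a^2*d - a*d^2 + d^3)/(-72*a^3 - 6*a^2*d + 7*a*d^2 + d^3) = (-6*a^2 + 7*a*d - d^2)/(12*a^2 - a*d - d^2)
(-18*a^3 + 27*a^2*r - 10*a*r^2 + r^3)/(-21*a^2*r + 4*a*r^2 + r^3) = (6*a^2 - 7*a*r + r^2)/(r*(7*a + r))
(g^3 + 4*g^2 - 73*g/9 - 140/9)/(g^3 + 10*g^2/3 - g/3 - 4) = (3*g^2 + 8*g - 35)/(3*(g^2 + 2*g - 3))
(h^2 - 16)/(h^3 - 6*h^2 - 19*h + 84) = (h - 4)/(h^2 - 10*h + 21)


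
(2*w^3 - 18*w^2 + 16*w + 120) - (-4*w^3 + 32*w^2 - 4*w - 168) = 6*w^3 - 50*w^2 + 20*w + 288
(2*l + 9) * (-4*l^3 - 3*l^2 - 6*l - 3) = -8*l^4 - 42*l^3 - 39*l^2 - 60*l - 27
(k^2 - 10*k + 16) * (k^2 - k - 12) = k^4 - 11*k^3 + 14*k^2 + 104*k - 192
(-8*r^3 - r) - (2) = -8*r^3 - r - 2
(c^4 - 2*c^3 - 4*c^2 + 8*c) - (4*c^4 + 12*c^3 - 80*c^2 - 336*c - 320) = -3*c^4 - 14*c^3 + 76*c^2 + 344*c + 320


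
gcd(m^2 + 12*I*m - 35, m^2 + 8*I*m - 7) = m + 7*I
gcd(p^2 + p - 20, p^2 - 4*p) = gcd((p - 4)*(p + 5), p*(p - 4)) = p - 4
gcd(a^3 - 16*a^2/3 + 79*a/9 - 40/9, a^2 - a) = a - 1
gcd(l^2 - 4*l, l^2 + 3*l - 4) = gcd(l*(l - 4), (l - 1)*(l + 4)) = 1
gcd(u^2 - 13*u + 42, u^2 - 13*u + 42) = u^2 - 13*u + 42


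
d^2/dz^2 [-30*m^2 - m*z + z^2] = 2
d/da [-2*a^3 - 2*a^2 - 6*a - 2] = -6*a^2 - 4*a - 6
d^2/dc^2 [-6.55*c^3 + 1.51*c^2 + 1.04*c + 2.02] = 3.02 - 39.3*c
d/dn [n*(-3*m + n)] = -3*m + 2*n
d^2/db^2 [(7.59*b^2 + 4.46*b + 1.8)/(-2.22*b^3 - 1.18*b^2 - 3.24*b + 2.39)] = (-74.8131119999999*b^6 - 131.883984*b^5 + 151.006176*b^4 - 529.463044*b^3 - 505.118484*b^2 - 174.061752*b - 203.72667)/(10.941048*b^9 + 17.446536*b^8 + 57.177432*b^7 + 17.231428*b^6 + 45.88308*b^5 - 75.966756*b^4 + 17.230122*b^3 - 55.046958*b^2 + 55.521612*b - 13.651919)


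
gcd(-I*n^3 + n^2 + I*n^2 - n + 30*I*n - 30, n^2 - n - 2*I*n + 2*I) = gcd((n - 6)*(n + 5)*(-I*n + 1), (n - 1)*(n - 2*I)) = 1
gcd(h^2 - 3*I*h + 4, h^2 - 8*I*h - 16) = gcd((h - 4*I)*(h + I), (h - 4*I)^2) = h - 4*I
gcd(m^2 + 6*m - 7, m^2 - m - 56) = m + 7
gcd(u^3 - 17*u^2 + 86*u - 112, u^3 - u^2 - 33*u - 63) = u - 7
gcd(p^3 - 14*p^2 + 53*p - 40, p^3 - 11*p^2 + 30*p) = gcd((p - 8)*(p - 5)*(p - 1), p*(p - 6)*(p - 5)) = p - 5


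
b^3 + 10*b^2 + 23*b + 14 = (b + 1)*(b + 2)*(b + 7)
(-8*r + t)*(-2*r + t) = 16*r^2 - 10*r*t + t^2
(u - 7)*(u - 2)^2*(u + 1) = u^4 - 10*u^3 + 21*u^2 + 4*u - 28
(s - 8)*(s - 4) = s^2 - 12*s + 32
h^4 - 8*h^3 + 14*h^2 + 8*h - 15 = (h - 5)*(h - 3)*(h - 1)*(h + 1)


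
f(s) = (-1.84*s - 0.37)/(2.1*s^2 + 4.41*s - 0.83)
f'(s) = (-4.2*s - 4.41)*(-1.84*s - 0.37)/(2.1*s^2 + 4.41*s - 0.83)^2 - 1.84/(2.1*s^2 + 4.41*s - 0.83) = (3.864*s^2 + 1.554*s + 3.1589)/(4.41*s^4 + 18.522*s^3 + 15.9621*s^2 - 7.3206*s + 0.6889)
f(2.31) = -0.22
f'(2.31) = 0.06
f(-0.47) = -0.20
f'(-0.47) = 0.55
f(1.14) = -0.36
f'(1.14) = 0.21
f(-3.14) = 0.90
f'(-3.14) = 1.00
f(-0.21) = -0.01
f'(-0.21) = 1.09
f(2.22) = -0.23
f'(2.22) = 0.07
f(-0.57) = -0.26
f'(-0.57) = 0.50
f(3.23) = -0.18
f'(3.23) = 0.04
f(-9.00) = 0.12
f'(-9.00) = 0.02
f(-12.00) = 0.09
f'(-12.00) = 0.01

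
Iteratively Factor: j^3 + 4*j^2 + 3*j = (j)*(j^2 + 4*j + 3) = j*(j + 3)*(j + 1)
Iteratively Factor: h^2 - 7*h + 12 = (h - 4)*(h - 3)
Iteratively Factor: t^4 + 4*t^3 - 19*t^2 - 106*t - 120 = (t + 3)*(t^3 + t^2 - 22*t - 40) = (t - 5)*(t + 3)*(t^2 + 6*t + 8) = (t - 5)*(t + 3)*(t + 4)*(t + 2)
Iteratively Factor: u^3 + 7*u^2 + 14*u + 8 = (u + 2)*(u^2 + 5*u + 4) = (u + 2)*(u + 4)*(u + 1)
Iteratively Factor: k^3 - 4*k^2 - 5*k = (k + 1)*(k^2 - 5*k) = k*(k + 1)*(k - 5)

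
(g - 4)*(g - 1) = g^2 - 5*g + 4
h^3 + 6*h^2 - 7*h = h*(h - 1)*(h + 7)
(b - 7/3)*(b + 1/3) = b^2 - 2*b - 7/9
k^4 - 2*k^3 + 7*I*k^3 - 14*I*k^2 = k^2*(k - 2)*(k + 7*I)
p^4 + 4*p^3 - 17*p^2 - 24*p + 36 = (p - 3)*(p - 1)*(p + 2)*(p + 6)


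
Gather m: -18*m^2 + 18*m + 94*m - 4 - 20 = -18*m^2 + 112*m - 24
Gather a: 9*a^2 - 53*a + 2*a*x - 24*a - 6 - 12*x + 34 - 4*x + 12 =9*a^2 + a*(2*x - 77) - 16*x + 40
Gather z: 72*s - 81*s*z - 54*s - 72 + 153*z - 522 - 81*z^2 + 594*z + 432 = 18*s - 81*z^2 + z*(747 - 81*s) - 162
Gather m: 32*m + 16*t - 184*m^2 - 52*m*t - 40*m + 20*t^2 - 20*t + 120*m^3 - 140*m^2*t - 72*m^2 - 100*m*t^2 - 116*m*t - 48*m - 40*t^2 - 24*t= 120*m^3 + m^2*(-140*t - 256) + m*(-100*t^2 - 168*t - 56) - 20*t^2 - 28*t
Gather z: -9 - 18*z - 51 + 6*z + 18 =-12*z - 42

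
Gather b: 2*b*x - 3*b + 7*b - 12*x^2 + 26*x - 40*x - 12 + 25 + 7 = b*(2*x + 4) - 12*x^2 - 14*x + 20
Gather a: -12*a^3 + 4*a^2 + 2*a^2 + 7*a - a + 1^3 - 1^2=-12*a^3 + 6*a^2 + 6*a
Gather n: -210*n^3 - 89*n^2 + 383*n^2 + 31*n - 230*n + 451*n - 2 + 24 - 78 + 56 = -210*n^3 + 294*n^2 + 252*n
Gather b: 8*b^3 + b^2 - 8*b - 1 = 8*b^3 + b^2 - 8*b - 1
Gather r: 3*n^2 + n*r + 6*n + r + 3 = 3*n^2 + 6*n + r*(n + 1) + 3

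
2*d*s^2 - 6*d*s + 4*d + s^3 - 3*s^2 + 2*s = (2*d + s)*(s - 2)*(s - 1)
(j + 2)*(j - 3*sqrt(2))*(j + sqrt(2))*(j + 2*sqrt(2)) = j^4 + 2*j^3 - 14*j^2 - 28*j - 12*sqrt(2)*j - 24*sqrt(2)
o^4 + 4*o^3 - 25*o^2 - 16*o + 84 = (o - 3)*(o - 2)*(o + 2)*(o + 7)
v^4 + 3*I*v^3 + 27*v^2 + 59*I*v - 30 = (v - 5*I)*(v + I)^2*(v + 6*I)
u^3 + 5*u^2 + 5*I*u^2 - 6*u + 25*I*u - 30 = (u + 5)*(u + 2*I)*(u + 3*I)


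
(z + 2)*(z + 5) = z^2 + 7*z + 10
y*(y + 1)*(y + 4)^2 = y^4 + 9*y^3 + 24*y^2 + 16*y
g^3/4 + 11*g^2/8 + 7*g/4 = g*(g/4 + 1/2)*(g + 7/2)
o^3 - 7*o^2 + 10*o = o*(o - 5)*(o - 2)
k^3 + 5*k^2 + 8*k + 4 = (k + 1)*(k + 2)^2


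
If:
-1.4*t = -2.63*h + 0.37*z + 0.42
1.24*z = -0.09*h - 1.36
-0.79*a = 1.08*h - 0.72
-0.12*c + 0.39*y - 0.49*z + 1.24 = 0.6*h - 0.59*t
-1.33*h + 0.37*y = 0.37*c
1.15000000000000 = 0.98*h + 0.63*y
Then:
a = 6.37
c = 22.41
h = -4.00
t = -7.59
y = 8.04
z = -0.81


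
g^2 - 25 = (g - 5)*(g + 5)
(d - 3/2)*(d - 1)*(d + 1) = d^3 - 3*d^2/2 - d + 3/2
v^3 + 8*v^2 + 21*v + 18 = (v + 2)*(v + 3)^2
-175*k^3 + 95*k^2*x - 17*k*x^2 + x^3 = (-7*k + x)*(-5*k + x)^2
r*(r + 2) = r^2 + 2*r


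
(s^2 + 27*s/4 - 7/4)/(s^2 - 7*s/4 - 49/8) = 2*(-4*s^2 - 27*s + 7)/(-8*s^2 + 14*s + 49)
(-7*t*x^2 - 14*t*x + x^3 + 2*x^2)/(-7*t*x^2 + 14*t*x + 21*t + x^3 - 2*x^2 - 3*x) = x*(x + 2)/(x^2 - 2*x - 3)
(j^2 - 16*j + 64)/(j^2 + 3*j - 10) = (j^2 - 16*j + 64)/(j^2 + 3*j - 10)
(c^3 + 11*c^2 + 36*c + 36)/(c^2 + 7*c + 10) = (c^2 + 9*c + 18)/(c + 5)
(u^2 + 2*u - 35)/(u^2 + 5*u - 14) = (u - 5)/(u - 2)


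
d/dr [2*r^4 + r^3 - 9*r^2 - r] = 8*r^3 + 3*r^2 - 18*r - 1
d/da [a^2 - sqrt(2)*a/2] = 2*a - sqrt(2)/2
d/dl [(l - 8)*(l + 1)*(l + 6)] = 3*l^2 - 2*l - 50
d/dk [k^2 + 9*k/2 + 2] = 2*k + 9/2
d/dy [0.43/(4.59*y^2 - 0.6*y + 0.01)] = (0.258 - 3.9474*y)/(4.59*y^2 - 0.6*y + 0.01)^2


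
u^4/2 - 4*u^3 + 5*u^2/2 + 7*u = u*(u/2 + 1/2)*(u - 7)*(u - 2)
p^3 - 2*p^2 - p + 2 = (p - 2)*(p - 1)*(p + 1)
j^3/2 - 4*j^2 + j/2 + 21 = (j/2 + 1)*(j - 7)*(j - 3)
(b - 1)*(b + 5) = b^2 + 4*b - 5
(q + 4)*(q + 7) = q^2 + 11*q + 28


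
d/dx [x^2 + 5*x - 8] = 2*x + 5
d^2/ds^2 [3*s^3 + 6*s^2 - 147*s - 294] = 18*s + 12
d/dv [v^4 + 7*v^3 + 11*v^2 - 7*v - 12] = 4*v^3 + 21*v^2 + 22*v - 7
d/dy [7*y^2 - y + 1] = 14*y - 1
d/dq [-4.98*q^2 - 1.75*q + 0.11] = -9.96*q - 1.75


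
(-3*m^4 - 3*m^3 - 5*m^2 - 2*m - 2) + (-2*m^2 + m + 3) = -3*m^4 - 3*m^3 - 7*m^2 - m + 1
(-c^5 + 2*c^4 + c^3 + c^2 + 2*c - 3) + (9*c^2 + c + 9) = -c^5 + 2*c^4 + c^3 + 10*c^2 + 3*c + 6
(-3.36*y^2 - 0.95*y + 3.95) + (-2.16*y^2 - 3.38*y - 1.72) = -5.52*y^2 - 4.33*y + 2.23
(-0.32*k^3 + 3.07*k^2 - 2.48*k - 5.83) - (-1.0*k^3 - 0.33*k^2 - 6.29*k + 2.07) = 0.68*k^3 + 3.4*k^2 + 3.81*k - 7.9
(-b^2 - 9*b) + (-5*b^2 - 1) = -6*b^2 - 9*b - 1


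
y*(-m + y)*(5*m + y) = -5*m^2*y + 4*m*y^2 + y^3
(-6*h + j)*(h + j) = -6*h^2 - 5*h*j + j^2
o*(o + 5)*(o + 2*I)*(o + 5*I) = o^4 + 5*o^3 + 7*I*o^3 - 10*o^2 + 35*I*o^2 - 50*o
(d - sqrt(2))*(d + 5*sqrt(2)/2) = d^2 + 3*sqrt(2)*d/2 - 5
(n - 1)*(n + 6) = n^2 + 5*n - 6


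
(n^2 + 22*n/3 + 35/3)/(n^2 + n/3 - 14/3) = (n + 5)/(n - 2)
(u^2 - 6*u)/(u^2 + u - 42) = u/(u + 7)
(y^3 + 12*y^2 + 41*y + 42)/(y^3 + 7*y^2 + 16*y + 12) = (y + 7)/(y + 2)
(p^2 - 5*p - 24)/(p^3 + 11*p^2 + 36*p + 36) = (p - 8)/(p^2 + 8*p + 12)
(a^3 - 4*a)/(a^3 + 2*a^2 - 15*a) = (a^2 - 4)/(a^2 + 2*a - 15)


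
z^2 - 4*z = z*(z - 4)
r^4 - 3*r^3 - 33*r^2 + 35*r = r*(r - 7)*(r - 1)*(r + 5)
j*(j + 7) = j^2 + 7*j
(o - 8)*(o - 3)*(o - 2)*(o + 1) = o^4 - 12*o^3 + 33*o^2 - 2*o - 48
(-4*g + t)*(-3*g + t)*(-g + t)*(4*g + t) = -48*g^4 + 64*g^3*t - 13*g^2*t^2 - 4*g*t^3 + t^4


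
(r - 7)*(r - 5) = r^2 - 12*r + 35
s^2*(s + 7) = s^3 + 7*s^2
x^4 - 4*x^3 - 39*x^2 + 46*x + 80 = (x - 8)*(x - 2)*(x + 1)*(x + 5)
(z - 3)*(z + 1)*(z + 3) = z^3 + z^2 - 9*z - 9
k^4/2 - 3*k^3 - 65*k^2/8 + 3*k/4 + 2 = (k/2 + 1)*(k - 8)*(k - 1/2)*(k + 1/2)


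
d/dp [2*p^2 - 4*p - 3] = 4*p - 4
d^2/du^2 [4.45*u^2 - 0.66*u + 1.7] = 8.90000000000000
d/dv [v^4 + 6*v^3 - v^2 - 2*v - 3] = 4*v^3 + 18*v^2 - 2*v - 2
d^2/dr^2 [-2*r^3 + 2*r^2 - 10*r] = 4 - 12*r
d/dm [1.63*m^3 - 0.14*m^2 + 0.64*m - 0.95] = 4.89*m^2 - 0.28*m + 0.64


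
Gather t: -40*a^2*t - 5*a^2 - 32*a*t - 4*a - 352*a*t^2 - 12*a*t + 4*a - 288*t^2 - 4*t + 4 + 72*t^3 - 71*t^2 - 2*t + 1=-5*a^2 + 72*t^3 + t^2*(-352*a - 359) + t*(-40*a^2 - 44*a - 6) + 5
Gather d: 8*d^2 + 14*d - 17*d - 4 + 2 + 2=8*d^2 - 3*d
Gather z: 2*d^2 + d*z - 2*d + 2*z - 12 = 2*d^2 - 2*d + z*(d + 2) - 12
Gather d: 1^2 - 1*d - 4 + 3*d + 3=2*d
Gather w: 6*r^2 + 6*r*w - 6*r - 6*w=6*r^2 - 6*r + w*(6*r - 6)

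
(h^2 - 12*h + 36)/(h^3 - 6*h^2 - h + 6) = (h - 6)/(h^2 - 1)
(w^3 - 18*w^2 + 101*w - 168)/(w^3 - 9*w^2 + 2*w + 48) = (w - 7)/(w + 2)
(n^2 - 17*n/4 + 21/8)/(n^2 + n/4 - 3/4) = (n - 7/2)/(n + 1)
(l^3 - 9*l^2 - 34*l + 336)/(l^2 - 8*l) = l - 1 - 42/l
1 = 1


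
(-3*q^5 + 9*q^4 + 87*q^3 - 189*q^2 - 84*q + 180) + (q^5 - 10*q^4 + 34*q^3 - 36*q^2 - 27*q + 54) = -2*q^5 - q^4 + 121*q^3 - 225*q^2 - 111*q + 234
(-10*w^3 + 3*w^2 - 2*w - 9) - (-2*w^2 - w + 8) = -10*w^3 + 5*w^2 - w - 17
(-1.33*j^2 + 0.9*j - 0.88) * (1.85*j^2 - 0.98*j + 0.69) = -2.4605*j^4 + 2.9684*j^3 - 3.4277*j^2 + 1.4834*j - 0.6072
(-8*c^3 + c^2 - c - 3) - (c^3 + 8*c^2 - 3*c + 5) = -9*c^3 - 7*c^2 + 2*c - 8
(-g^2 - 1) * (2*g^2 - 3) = -2*g^4 + g^2 + 3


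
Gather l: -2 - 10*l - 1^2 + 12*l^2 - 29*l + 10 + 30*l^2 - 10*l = 42*l^2 - 49*l + 7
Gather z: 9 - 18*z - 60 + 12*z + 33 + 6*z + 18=0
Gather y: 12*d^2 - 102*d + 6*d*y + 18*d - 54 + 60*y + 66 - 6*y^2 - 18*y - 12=12*d^2 - 84*d - 6*y^2 + y*(6*d + 42)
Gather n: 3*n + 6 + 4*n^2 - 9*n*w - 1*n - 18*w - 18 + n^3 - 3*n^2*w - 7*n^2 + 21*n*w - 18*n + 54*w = n^3 + n^2*(-3*w - 3) + n*(12*w - 16) + 36*w - 12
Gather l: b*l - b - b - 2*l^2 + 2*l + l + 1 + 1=-2*b - 2*l^2 + l*(b + 3) + 2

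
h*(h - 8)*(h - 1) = h^3 - 9*h^2 + 8*h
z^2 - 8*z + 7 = (z - 7)*(z - 1)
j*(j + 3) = j^2 + 3*j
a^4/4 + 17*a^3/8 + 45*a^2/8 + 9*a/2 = a*(a/4 + 1)*(a + 3/2)*(a + 3)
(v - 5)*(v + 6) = v^2 + v - 30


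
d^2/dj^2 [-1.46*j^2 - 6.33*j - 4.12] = -2.92000000000000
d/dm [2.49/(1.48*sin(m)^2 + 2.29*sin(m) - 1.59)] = -(7.3704*sin(m) + 5.7021)*cos(m)/(1.48*sin(m)^2 + 2.29*sin(m) - 1.59)^2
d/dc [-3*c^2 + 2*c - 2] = 2 - 6*c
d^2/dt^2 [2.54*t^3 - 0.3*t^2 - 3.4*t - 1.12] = 15.24*t - 0.6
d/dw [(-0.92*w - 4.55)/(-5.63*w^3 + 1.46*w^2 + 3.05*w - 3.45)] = (-10.3592*w^3 - 75.5063*w^2 + 13.286*w + 17.0515)/(31.6969*w^6 - 16.4396*w^5 - 32.2114*w^4 + 47.753*w^3 - 0.771500000000001*w^2 - 21.045*w + 11.9025)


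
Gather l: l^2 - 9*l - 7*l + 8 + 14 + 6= l^2 - 16*l + 28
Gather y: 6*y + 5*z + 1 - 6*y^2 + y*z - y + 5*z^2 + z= -6*y^2 + y*(z + 5) + 5*z^2 + 6*z + 1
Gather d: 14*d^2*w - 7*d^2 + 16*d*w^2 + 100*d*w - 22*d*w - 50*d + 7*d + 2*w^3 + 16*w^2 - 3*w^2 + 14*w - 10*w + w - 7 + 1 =d^2*(14*w - 7) + d*(16*w^2 + 78*w - 43) + 2*w^3 + 13*w^2 + 5*w - 6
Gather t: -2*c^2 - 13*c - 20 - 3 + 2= -2*c^2 - 13*c - 21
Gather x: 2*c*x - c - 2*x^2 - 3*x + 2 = -c - 2*x^2 + x*(2*c - 3) + 2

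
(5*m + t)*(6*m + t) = 30*m^2 + 11*m*t + t^2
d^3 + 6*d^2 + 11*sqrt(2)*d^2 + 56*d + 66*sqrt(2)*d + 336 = (d + 6)*(d + 4*sqrt(2))*(d + 7*sqrt(2))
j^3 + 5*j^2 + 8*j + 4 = (j + 1)*(j + 2)^2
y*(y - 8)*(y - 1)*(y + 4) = y^4 - 5*y^3 - 28*y^2 + 32*y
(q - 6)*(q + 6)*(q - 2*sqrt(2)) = q^3 - 2*sqrt(2)*q^2 - 36*q + 72*sqrt(2)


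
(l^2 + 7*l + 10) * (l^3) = l^5 + 7*l^4 + 10*l^3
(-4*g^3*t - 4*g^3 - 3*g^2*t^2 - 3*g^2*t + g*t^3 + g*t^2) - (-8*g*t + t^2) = -4*g^3*t - 4*g^3 - 3*g^2*t^2 - 3*g^2*t + g*t^3 + g*t^2 + 8*g*t - t^2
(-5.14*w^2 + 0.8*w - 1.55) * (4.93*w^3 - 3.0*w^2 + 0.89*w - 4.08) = -25.3402*w^5 + 19.364*w^4 - 14.6161*w^3 + 26.3332*w^2 - 4.6435*w + 6.324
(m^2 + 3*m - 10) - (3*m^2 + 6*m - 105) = -2*m^2 - 3*m + 95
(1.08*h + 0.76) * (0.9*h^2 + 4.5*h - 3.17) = 0.972*h^3 + 5.544*h^2 - 0.00360000000000005*h - 2.4092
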